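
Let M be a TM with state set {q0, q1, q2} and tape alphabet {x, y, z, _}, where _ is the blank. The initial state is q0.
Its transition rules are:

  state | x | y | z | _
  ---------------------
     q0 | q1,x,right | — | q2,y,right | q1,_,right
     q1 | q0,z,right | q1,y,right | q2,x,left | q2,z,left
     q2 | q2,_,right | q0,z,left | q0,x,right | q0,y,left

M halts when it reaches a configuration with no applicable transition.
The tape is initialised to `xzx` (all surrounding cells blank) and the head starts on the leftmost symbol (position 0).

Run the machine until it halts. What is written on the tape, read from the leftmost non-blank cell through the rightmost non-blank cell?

yzyy

state=q0 head=0 tape=[x]zx___   (q0,x)→(q1,x,right)
state=q1 head=1 tape=x[z]x___   (q1,z)→(q2,x,left)
state=q2 head=0 tape=[x]xx___   (q2,x)→(q2,_,right)
state=q2 head=1 tape=_[x]x___   (q2,x)→(q2,_,right)
state=q2 head=2 tape=__[x]___   (q2,x)→(q2,_,right)
state=q2 head=3 tape=___[_]__   (q2,_)→(q0,y,left)
state=q0 head=2 tape=__[_]y__   (q0,_)→(q1,_,right)
state=q1 head=3 tape=___[y]__   (q1,y)→(q1,y,right)
state=q1 head=4 tape=___y[_]_   (q1,_)→(q2,z,left)
state=q2 head=3 tape=___[y]z_   (q2,y)→(q0,z,left)
state=q0 head=2 tape=__[_]zz_   (q0,_)→(q1,_,right)
state=q1 head=3 tape=___[z]z_   (q1,z)→(q2,x,left)
state=q2 head=2 tape=__[_]xz_   (q2,_)→(q0,y,left)
state=q0 head=1 tape=_[_]yxz_   (q0,_)→(q1,_,right)
state=q1 head=2 tape=__[y]xz_   (q1,y)→(q1,y,right)
state=q1 head=3 tape=__y[x]z_   (q1,x)→(q0,z,right)
state=q0 head=4 tape=__yz[z]_   (q0,z)→(q2,y,right)
state=q2 head=5 tape=__yzy[_]   (q2,_)→(q0,y,left)
state=q0 head=4 tape=__yz[y]y
The non-blank tape span at halt is yzyy.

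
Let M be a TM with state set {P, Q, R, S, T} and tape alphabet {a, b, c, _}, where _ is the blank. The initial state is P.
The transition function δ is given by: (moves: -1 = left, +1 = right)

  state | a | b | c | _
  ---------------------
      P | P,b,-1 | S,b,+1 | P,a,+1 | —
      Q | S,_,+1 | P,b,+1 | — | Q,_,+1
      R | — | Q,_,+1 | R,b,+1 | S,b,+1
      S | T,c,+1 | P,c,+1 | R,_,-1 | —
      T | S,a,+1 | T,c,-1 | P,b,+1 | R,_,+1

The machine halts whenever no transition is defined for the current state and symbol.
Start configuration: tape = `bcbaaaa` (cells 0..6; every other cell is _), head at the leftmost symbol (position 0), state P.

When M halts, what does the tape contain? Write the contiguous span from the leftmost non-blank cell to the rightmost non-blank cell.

P | [b]cbaaaa_   read b → write b, move +1, go to S
S | b[c]baaaa_   read c → write _, move -1, go to R
R | [b]_baaaa_   read b → write _, move +1, go to Q
Q | _[_]baaaa_   read _ → write _, move +1, go to Q
Q | __[b]aaaa_   read b → write b, move +1, go to P
P | __b[a]aaa_   read a → write b, move -1, go to P
P | __[b]baaa_   read b → write b, move +1, go to S
S | __b[b]aaa_   read b → write c, move +1, go to P
P | __bc[a]aa_   read a → write b, move -1, go to P
P | __b[c]baa_   read c → write a, move +1, go to P
P | __ba[b]aa_   read b → write b, move +1, go to S
S | __bab[a]a_   read a → write c, move +1, go to T
T | __babc[a]_   read a → write a, move +1, go to S
S | __babca[_]
The non-blank tape span at halt is babca.

babca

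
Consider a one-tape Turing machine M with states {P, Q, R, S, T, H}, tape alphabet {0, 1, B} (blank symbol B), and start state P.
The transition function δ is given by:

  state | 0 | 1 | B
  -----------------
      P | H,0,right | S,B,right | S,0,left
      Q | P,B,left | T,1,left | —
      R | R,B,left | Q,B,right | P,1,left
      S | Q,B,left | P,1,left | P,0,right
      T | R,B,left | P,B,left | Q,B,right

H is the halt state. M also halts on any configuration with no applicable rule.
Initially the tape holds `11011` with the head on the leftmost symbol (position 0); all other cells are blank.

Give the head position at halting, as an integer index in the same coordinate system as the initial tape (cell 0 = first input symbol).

1

P | B[1]1011   read 1 → write B, move right, go to S
S | BB[1]011   read 1 → write 1, move left, go to P
P | B[B]1011   read B → write 0, move left, go to S
S | [B]01011   read B → write 0, move right, go to P
P | 0[0]1011   read 0 → write 0, move right, go to H
H | 00[1]011
At halt the head is at cell 1.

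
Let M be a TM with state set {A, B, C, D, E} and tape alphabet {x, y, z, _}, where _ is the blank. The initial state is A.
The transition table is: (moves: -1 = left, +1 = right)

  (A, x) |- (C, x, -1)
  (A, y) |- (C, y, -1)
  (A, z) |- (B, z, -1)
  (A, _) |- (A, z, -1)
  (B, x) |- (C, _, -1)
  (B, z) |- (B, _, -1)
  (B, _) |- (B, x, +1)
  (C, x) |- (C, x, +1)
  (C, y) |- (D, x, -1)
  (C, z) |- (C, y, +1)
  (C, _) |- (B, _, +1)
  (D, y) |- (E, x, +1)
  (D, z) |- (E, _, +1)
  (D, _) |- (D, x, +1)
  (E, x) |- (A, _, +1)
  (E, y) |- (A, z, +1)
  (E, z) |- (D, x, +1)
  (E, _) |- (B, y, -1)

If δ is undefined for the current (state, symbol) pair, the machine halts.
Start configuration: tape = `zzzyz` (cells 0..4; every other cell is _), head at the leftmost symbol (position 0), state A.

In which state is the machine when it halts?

B

state=A head=0 tape=__[z]zzyz   (A,z)→(B,z,-1)
state=B head=-1 tape=_[_]zzzyz   (B,_)→(B,x,+1)
state=B head=0 tape=_x[z]zzyz   (B,z)→(B,_,-1)
state=B head=-1 tape=_[x]_zzyz   (B,x)→(C,_,-1)
state=C head=-2 tape=[_]__zzyz   (C,_)→(B,_,+1)
state=B head=-1 tape=_[_]_zzyz   (B,_)→(B,x,+1)
state=B head=0 tape=_x[_]zzyz   (B,_)→(B,x,+1)
state=B head=1 tape=_xx[z]zyz   (B,z)→(B,_,-1)
state=B head=0 tape=_x[x]_zyz   (B,x)→(C,_,-1)
state=C head=-1 tape=_[x]__zyz   (C,x)→(C,x,+1)
state=C head=0 tape=_x[_]_zyz   (C,_)→(B,_,+1)
state=B head=1 tape=_x_[_]zyz   (B,_)→(B,x,+1)
state=B head=2 tape=_x_x[z]yz   (B,z)→(B,_,-1)
state=B head=1 tape=_x_[x]_yz   (B,x)→(C,_,-1)
state=C head=0 tape=_x[_]__yz   (C,_)→(B,_,+1)
state=B head=1 tape=_x_[_]_yz   (B,_)→(B,x,+1)
state=B head=2 tape=_x_x[_]yz   (B,_)→(B,x,+1)
state=B head=3 tape=_x_xx[y]z
No transition is defined for (B, y); M halts in state B.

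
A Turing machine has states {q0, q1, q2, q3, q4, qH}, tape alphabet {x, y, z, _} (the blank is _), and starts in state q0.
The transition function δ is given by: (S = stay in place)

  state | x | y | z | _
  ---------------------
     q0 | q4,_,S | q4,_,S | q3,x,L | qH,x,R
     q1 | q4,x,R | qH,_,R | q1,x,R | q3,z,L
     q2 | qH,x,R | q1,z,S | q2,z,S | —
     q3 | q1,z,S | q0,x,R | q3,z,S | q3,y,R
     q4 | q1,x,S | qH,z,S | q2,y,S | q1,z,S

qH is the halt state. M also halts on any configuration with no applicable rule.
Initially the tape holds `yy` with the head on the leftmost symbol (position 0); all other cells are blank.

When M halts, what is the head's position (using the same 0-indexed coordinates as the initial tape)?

q0 | [y]y_   read y → write _, move S, go to q4
q4 | [_]y_   read _ → write z, move S, go to q1
q1 | [z]y_   read z → write x, move R, go to q1
q1 | x[y]_   read y → write _, move R, go to qH
qH | x_[_]
At halt the head is at cell 2.

2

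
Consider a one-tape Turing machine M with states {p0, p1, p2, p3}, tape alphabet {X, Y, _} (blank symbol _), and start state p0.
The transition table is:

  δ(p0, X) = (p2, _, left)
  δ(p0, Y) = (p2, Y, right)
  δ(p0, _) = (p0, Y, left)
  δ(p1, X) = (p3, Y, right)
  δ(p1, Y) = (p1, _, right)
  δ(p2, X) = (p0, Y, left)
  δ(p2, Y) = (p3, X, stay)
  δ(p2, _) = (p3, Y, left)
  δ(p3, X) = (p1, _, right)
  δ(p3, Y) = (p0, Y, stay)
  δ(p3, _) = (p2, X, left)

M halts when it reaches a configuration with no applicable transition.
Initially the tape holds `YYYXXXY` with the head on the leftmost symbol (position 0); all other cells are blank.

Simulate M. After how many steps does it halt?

14

p0 | [Y]YYXXXY__   read Y → write Y, move right, go to p2
p2 | Y[Y]YXXXY__   read Y → write X, move stay, go to p3
p3 | Y[X]YXXXY__   read X → write _, move right, go to p1
p1 | Y_[Y]XXXY__   read Y → write _, move right, go to p1
p1 | Y__[X]XXY__   read X → write Y, move right, go to p3
p3 | Y__Y[X]XY__   read X → write _, move right, go to p1
p1 | Y__Y_[X]Y__   read X → write Y, move right, go to p3
p3 | Y__Y_Y[Y]__   read Y → write Y, move stay, go to p0
p0 | Y__Y_Y[Y]__   read Y → write Y, move right, go to p2
p2 | Y__Y_YY[_]_   read _ → write Y, move left, go to p3
p3 | Y__Y_Y[Y]Y_   read Y → write Y, move stay, go to p0
p0 | Y__Y_Y[Y]Y_   read Y → write Y, move right, go to p2
p2 | Y__Y_YY[Y]_   read Y → write X, move stay, go to p3
p3 | Y__Y_YY[X]_   read X → write _, move right, go to p1
p1 | Y__Y_YY_[_]
M halts after 14 transitions.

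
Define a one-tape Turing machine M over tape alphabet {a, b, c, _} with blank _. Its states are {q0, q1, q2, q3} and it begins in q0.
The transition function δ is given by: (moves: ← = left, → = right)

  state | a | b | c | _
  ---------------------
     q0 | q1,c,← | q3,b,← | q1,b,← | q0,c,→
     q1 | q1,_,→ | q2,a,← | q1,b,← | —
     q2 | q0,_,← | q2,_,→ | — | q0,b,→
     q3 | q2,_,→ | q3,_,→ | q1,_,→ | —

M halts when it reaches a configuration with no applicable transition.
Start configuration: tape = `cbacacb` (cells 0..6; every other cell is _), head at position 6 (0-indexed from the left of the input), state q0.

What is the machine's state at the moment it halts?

q0 | _cbacac[b]   read b → write b, move ←, go to q3
q3 | _cbaca[c]b   read c → write _, move →, go to q1
q1 | _cbaca_[b]   read b → write a, move ←, go to q2
q2 | _cbaca[_]a   read _ → write b, move →, go to q0
q0 | _cbacab[a]   read a → write c, move ←, go to q1
q1 | _cbaca[b]c   read b → write a, move ←, go to q2
q2 | _cbac[a]ac   read a → write _, move ←, go to q0
q0 | _cba[c]_ac   read c → write b, move ←, go to q1
q1 | _cb[a]b_ac   read a → write _, move →, go to q1
q1 | _cb_[b]_ac   read b → write a, move ←, go to q2
q2 | _cb[_]a_ac   read _ → write b, move →, go to q0
q0 | _cbb[a]_ac   read a → write c, move ←, go to q1
q1 | _cb[b]c_ac   read b → write a, move ←, go to q2
q2 | _c[b]ac_ac   read b → write _, move →, go to q2
q2 | _c_[a]c_ac   read a → write _, move ←, go to q0
q0 | _c[_]_c_ac   read _ → write c, move →, go to q0
q0 | _cc[_]c_ac   read _ → write c, move →, go to q0
q0 | _ccc[c]_ac   read c → write b, move ←, go to q1
q1 | _cc[c]b_ac   read c → write b, move ←, go to q1
q1 | _c[c]bb_ac   read c → write b, move ←, go to q1
q1 | _[c]bbb_ac   read c → write b, move ←, go to q1
q1 | [_]bbbb_ac
No transition is defined for (q1, _); M halts in state q1.

q1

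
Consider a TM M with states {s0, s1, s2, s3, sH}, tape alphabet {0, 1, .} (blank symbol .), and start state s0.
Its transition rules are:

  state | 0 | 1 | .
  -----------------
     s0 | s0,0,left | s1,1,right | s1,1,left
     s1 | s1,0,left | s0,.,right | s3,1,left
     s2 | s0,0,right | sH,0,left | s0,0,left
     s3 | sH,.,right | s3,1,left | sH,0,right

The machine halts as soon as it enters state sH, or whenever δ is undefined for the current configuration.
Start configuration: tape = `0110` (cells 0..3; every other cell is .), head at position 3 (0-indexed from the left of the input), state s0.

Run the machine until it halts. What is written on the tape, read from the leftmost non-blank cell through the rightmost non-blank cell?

110

s0 | 011[0]   read 0 → write 0, move left, go to s0
s0 | 01[1]0   read 1 → write 1, move right, go to s1
s1 | 011[0]   read 0 → write 0, move left, go to s1
s1 | 01[1]0   read 1 → write ., move right, go to s0
s0 | 01.[0]   read 0 → write 0, move left, go to s0
s0 | 01[.]0   read . → write 1, move left, go to s1
s1 | 0[1]10   read 1 → write ., move right, go to s0
s0 | 0.[1]0   read 1 → write 1, move right, go to s1
s1 | 0.1[0]   read 0 → write 0, move left, go to s1
s1 | 0.[1]0   read 1 → write ., move right, go to s0
s0 | 0..[0]   read 0 → write 0, move left, go to s0
s0 | 0.[.]0   read . → write 1, move left, go to s1
s1 | 0[.]10   read . → write 1, move left, go to s3
s3 | [0]110   read 0 → write ., move right, go to sH
sH | .[1]10
The non-blank tape span at halt is 110.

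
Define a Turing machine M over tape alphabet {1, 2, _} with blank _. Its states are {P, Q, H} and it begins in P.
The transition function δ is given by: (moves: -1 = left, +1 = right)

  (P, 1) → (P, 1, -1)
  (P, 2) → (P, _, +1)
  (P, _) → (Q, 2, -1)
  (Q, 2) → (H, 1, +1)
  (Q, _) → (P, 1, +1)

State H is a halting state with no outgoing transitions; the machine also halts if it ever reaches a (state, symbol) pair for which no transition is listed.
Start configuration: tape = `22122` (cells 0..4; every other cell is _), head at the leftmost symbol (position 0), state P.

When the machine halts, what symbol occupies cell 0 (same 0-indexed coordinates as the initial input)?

1

P | [2]2122   read 2 → write _, move +1, go to P
P | _[2]122   read 2 → write _, move +1, go to P
P | __[1]22   read 1 → write 1, move -1, go to P
P | _[_]122   read _ → write 2, move -1, go to Q
Q | [_]2122   read _ → write 1, move +1, go to P
P | 1[2]122   read 2 → write _, move +1, go to P
P | 1_[1]22   read 1 → write 1, move -1, go to P
P | 1[_]122   read _ → write 2, move -1, go to Q
Q | [1]2122
Cell 0 holds 1 when M halts.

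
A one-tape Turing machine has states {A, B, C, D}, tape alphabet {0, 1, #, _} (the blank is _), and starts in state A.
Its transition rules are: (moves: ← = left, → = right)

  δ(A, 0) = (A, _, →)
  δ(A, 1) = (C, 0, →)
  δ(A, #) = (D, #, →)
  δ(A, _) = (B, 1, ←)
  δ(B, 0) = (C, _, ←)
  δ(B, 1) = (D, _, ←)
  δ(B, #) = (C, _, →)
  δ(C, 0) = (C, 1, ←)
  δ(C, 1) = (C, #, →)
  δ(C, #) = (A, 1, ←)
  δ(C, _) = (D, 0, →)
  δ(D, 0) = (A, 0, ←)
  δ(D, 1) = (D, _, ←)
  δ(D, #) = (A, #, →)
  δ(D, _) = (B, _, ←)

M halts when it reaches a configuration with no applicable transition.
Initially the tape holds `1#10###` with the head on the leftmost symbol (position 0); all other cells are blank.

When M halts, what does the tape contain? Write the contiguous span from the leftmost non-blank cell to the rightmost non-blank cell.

state=A head=0 tape=[1]#10###__   (A,1)→(C,0,→)
state=C head=1 tape=0[#]10###__   (C,#)→(A,1,←)
state=A head=0 tape=[0]110###__   (A,0)→(A,_,→)
state=A head=1 tape=_[1]10###__   (A,1)→(C,0,→)
state=C head=2 tape=_0[1]0###__   (C,1)→(C,#,→)
state=C head=3 tape=_0#[0]###__   (C,0)→(C,1,←)
state=C head=2 tape=_0[#]1###__   (C,#)→(A,1,←)
state=A head=1 tape=_[0]11###__   (A,0)→(A,_,→)
state=A head=2 tape=__[1]1###__   (A,1)→(C,0,→)
state=C head=3 tape=__0[1]###__   (C,1)→(C,#,→)
state=C head=4 tape=__0#[#]##__   (C,#)→(A,1,←)
state=A head=3 tape=__0[#]1##__   (A,#)→(D,#,→)
state=D head=4 tape=__0#[1]##__   (D,1)→(D,_,←)
state=D head=3 tape=__0[#]_##__   (D,#)→(A,#,→)
state=A head=4 tape=__0#[_]##__   (A,_)→(B,1,←)
state=B head=3 tape=__0[#]1##__   (B,#)→(C,_,→)
state=C head=4 tape=__0_[1]##__   (C,1)→(C,#,→)
state=C head=5 tape=__0_#[#]#__   (C,#)→(A,1,←)
state=A head=4 tape=__0_[#]1#__   (A,#)→(D,#,→)
state=D head=5 tape=__0_#[1]#__   (D,1)→(D,_,←)
state=D head=4 tape=__0_[#]_#__   (D,#)→(A,#,→)
state=A head=5 tape=__0_#[_]#__   (A,_)→(B,1,←)
state=B head=4 tape=__0_[#]1#__   (B,#)→(C,_,→)
state=C head=5 tape=__0__[1]#__   (C,1)→(C,#,→)
state=C head=6 tape=__0__#[#]__   (C,#)→(A,1,←)
state=A head=5 tape=__0__[#]1__   (A,#)→(D,#,→)
state=D head=6 tape=__0__#[1]__   (D,1)→(D,_,←)
state=D head=5 tape=__0__[#]___   (D,#)→(A,#,→)
state=A head=6 tape=__0__#[_]__   (A,_)→(B,1,←)
state=B head=5 tape=__0__[#]1__   (B,#)→(C,_,→)
state=C head=6 tape=__0___[1]__   (C,1)→(C,#,→)
state=C head=7 tape=__0___#[_]_   (C,_)→(D,0,→)
state=D head=8 tape=__0___#0[_]   (D,_)→(B,_,←)
state=B head=7 tape=__0___#[0]_   (B,0)→(C,_,←)
state=C head=6 tape=__0___[#]__   (C,#)→(A,1,←)
state=A head=5 tape=__0__[_]1__   (A,_)→(B,1,←)
state=B head=4 tape=__0_[_]11__
The non-blank tape span at halt is 0__11.

0__11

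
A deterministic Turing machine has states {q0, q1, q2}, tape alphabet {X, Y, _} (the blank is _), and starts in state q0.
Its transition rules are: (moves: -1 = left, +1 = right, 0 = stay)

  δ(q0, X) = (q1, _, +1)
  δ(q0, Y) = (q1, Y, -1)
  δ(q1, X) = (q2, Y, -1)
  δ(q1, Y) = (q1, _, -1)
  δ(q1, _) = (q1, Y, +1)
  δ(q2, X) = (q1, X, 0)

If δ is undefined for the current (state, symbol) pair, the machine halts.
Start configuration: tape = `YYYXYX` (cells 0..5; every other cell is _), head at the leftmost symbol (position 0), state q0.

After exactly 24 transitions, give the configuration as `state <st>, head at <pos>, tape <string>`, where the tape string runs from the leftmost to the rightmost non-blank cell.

state=q0 head=0 tape=____[Y]YYXYX   (q0,Y)→(q1,Y,-1)
state=q1 head=-1 tape=___[_]YYYXYX   (q1,_)→(q1,Y,+1)
state=q1 head=0 tape=___Y[Y]YYXYX   (q1,Y)→(q1,_,-1)
state=q1 head=-1 tape=___[Y]_YYXYX   (q1,Y)→(q1,_,-1)
state=q1 head=-2 tape=__[_]__YYXYX   (q1,_)→(q1,Y,+1)
state=q1 head=-1 tape=__Y[_]_YYXYX   (q1,_)→(q1,Y,+1)
state=q1 head=0 tape=__YY[_]YYXYX   (q1,_)→(q1,Y,+1)
state=q1 head=1 tape=__YYY[Y]YXYX   (q1,Y)→(q1,_,-1)
state=q1 head=0 tape=__YY[Y]_YXYX   (q1,Y)→(q1,_,-1)
state=q1 head=-1 tape=__Y[Y]__YXYX   (q1,Y)→(q1,_,-1)
state=q1 head=-2 tape=__[Y]___YXYX   (q1,Y)→(q1,_,-1)
state=q1 head=-3 tape=_[_]____YXYX   (q1,_)→(q1,Y,+1)
state=q1 head=-2 tape=_Y[_]___YXYX   (q1,_)→(q1,Y,+1)
state=q1 head=-1 tape=_YY[_]__YXYX   (q1,_)→(q1,Y,+1)
state=q1 head=0 tape=_YYY[_]_YXYX   (q1,_)→(q1,Y,+1)
state=q1 head=1 tape=_YYYY[_]YXYX   (q1,_)→(q1,Y,+1)
state=q1 head=2 tape=_YYYYY[Y]XYX   (q1,Y)→(q1,_,-1)
state=q1 head=1 tape=_YYYY[Y]_XYX   (q1,Y)→(q1,_,-1)
state=q1 head=0 tape=_YYY[Y]__XYX   (q1,Y)→(q1,_,-1)
state=q1 head=-1 tape=_YY[Y]___XYX   (q1,Y)→(q1,_,-1)
state=q1 head=-2 tape=_Y[Y]____XYX   (q1,Y)→(q1,_,-1)
state=q1 head=-3 tape=_[Y]_____XYX   (q1,Y)→(q1,_,-1)
state=q1 head=-4 tape=[_]______XYX   (q1,_)→(q1,Y,+1)
state=q1 head=-3 tape=Y[_]_____XYX   (q1,_)→(q1,Y,+1)
state=q1 head=-2 tape=YY[_]____XYX
After 24 steps: state q1, head at -2, tape YY_____XYX.

state q1, head at -2, tape YY_____XYX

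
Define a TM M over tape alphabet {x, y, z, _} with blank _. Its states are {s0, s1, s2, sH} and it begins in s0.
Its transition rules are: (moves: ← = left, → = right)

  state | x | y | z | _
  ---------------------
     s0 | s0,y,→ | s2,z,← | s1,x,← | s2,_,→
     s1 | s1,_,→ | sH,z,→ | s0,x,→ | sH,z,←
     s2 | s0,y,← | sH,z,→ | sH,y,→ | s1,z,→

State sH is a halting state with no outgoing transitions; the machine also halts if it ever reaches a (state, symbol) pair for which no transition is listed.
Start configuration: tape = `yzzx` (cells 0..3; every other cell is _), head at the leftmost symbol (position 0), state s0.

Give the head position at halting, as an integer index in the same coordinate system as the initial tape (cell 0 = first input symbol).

s0 | _[y]zzx___   read y → write z, move ←, go to s2
s2 | [_]zzzx___   read _ → write z, move →, go to s1
s1 | z[z]zzx___   read z → write x, move →, go to s0
s0 | zx[z]zx___   read z → write x, move ←, go to s1
s1 | z[x]xzx___   read x → write _, move →, go to s1
s1 | z_[x]zx___   read x → write _, move →, go to s1
s1 | z__[z]x___   read z → write x, move →, go to s0
s0 | z__x[x]___   read x → write y, move →, go to s0
s0 | z__xy[_]__   read _ → write _, move →, go to s2
s2 | z__xy_[_]_   read _ → write z, move →, go to s1
s1 | z__xy_z[_]   read _ → write z, move ←, go to sH
sH | z__xy_[z]z
At halt the head is at cell 5.

5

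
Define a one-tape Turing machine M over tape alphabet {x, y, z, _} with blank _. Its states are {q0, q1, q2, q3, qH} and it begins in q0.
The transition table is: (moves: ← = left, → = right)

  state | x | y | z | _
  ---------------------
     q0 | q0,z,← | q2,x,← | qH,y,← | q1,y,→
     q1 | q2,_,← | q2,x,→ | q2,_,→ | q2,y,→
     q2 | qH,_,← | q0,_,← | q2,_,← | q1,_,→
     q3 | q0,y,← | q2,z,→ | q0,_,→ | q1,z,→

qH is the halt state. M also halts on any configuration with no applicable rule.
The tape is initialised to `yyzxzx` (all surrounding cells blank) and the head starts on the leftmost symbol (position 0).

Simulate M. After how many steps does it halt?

14

q0 | _[y]yzxzx   read y → write x, move ←, go to q2
q2 | [_]xyzxzx   read _ → write _, move →, go to q1
q1 | _[x]yzxzx   read x → write _, move ←, go to q2
q2 | [_]_yzxzx   read _ → write _, move →, go to q1
q1 | _[_]yzxzx   read _ → write y, move →, go to q2
q2 | _y[y]zxzx   read y → write _, move ←, go to q0
q0 | _[y]_zxzx   read y → write x, move ←, go to q2
q2 | [_]x_zxzx   read _ → write _, move →, go to q1
q1 | _[x]_zxzx   read x → write _, move ←, go to q2
q2 | [_]__zxzx   read _ → write _, move →, go to q1
q1 | _[_]_zxzx   read _ → write y, move →, go to q2
q2 | _y[_]zxzx   read _ → write _, move →, go to q1
q1 | _y_[z]xzx   read z → write _, move →, go to q2
q2 | _y__[x]zx   read x → write _, move ←, go to qH
qH | _y_[_]_zx
M halts after 14 transitions.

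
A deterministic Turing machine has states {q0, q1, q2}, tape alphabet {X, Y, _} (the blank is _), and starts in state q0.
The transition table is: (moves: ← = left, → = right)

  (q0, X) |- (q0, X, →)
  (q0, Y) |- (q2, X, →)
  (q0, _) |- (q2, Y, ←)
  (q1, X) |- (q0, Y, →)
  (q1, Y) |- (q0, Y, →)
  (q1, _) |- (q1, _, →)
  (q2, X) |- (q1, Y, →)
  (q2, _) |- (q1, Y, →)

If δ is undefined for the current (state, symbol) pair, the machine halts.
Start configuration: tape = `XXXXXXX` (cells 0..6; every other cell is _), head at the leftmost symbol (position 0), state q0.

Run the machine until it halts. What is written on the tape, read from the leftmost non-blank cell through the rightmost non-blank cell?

XXXXXXYYY

state=q0 head=0 tape=[X]XXXXXX__   (q0,X)→(q0,X,→)
state=q0 head=1 tape=X[X]XXXXX__   (q0,X)→(q0,X,→)
state=q0 head=2 tape=XX[X]XXXX__   (q0,X)→(q0,X,→)
state=q0 head=3 tape=XXX[X]XXX__   (q0,X)→(q0,X,→)
state=q0 head=4 tape=XXXX[X]XX__   (q0,X)→(q0,X,→)
state=q0 head=5 tape=XXXXX[X]X__   (q0,X)→(q0,X,→)
state=q0 head=6 tape=XXXXXX[X]__   (q0,X)→(q0,X,→)
state=q0 head=7 tape=XXXXXXX[_]_   (q0,_)→(q2,Y,←)
state=q2 head=6 tape=XXXXXX[X]Y_   (q2,X)→(q1,Y,→)
state=q1 head=7 tape=XXXXXXY[Y]_   (q1,Y)→(q0,Y,→)
state=q0 head=8 tape=XXXXXXYY[_]   (q0,_)→(q2,Y,←)
state=q2 head=7 tape=XXXXXXY[Y]Y
The non-blank tape span at halt is XXXXXXYYY.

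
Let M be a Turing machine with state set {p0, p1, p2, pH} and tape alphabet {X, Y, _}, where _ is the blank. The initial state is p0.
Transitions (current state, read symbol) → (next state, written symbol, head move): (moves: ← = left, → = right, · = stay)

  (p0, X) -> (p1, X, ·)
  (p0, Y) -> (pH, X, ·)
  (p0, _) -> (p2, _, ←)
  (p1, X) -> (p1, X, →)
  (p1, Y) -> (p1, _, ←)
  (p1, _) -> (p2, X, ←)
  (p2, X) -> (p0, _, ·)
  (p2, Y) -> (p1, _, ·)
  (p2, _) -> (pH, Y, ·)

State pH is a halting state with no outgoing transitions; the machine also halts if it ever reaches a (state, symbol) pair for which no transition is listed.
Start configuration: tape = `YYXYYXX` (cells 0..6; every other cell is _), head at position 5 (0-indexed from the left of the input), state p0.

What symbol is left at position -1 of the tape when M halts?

Y

p0 | _YYXYY[X]X_   read X → write X, move ·, go to p1
p1 | _YYXYY[X]X_   read X → write X, move →, go to p1
p1 | _YYXYYX[X]_   read X → write X, move →, go to p1
p1 | _YYXYYXX[_]   read _ → write X, move ←, go to p2
p2 | _YYXYYX[X]X   read X → write _, move ·, go to p0
p0 | _YYXYYX[_]X   read _ → write _, move ←, go to p2
p2 | _YYXYY[X]_X   read X → write _, move ·, go to p0
p0 | _YYXYY[_]_X   read _ → write _, move ←, go to p2
p2 | _YYXY[Y]__X   read Y → write _, move ·, go to p1
p1 | _YYXY[_]__X   read _ → write X, move ←, go to p2
p2 | _YYX[Y]X__X   read Y → write _, move ·, go to p1
p1 | _YYX[_]X__X   read _ → write X, move ←, go to p2
p2 | _YY[X]XX__X   read X → write _, move ·, go to p0
p0 | _YY[_]XX__X   read _ → write _, move ←, go to p2
p2 | _Y[Y]_XX__X   read Y → write _, move ·, go to p1
p1 | _Y[_]_XX__X   read _ → write X, move ←, go to p2
p2 | _[Y]X_XX__X   read Y → write _, move ·, go to p1
p1 | _[_]X_XX__X   read _ → write X, move ←, go to p2
p2 | [_]XX_XX__X   read _ → write Y, move ·, go to pH
pH | [Y]XX_XX__X
Cell -1 holds Y when M halts.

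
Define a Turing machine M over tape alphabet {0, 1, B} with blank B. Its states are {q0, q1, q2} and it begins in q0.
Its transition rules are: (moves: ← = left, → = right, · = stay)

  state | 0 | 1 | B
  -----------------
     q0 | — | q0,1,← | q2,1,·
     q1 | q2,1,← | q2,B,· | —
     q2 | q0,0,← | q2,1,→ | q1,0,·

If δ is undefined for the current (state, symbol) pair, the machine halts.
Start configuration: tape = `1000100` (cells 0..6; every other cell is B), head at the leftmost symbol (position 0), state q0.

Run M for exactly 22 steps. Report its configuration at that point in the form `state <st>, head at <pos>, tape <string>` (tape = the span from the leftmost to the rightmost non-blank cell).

state q0, head at -1, tape 1111000100

q0 | BBB[1]000100   read 1 → write 1, move ←, go to q0
q0 | BB[B]1000100   read B → write 1, move ·, go to q2
q2 | BB[1]1000100   read 1 → write 1, move →, go to q2
q2 | BB1[1]000100   read 1 → write 1, move →, go to q2
q2 | BB11[0]00100   read 0 → write 0, move ←, go to q0
q0 | BB1[1]000100   read 1 → write 1, move ←, go to q0
q0 | BB[1]1000100   read 1 → write 1, move ←, go to q0
q0 | B[B]11000100   read B → write 1, move ·, go to q2
q2 | B[1]11000100   read 1 → write 1, move →, go to q2
q2 | B1[1]1000100   read 1 → write 1, move →, go to q2
q2 | B11[1]000100   read 1 → write 1, move →, go to q2
q2 | B111[0]00100   read 0 → write 0, move ←, go to q0
q0 | B11[1]000100   read 1 → write 1, move ←, go to q0
q0 | B1[1]1000100   read 1 → write 1, move ←, go to q0
q0 | B[1]11000100   read 1 → write 1, move ←, go to q0
q0 | [B]111000100   read B → write 1, move ·, go to q2
q2 | [1]111000100   read 1 → write 1, move →, go to q2
q2 | 1[1]11000100   read 1 → write 1, move →, go to q2
q2 | 11[1]1000100   read 1 → write 1, move →, go to q2
q2 | 111[1]000100   read 1 → write 1, move →, go to q2
q2 | 1111[0]00100   read 0 → write 0, move ←, go to q0
q0 | 111[1]000100   read 1 → write 1, move ←, go to q0
q0 | 11[1]1000100
After 22 steps: state q0, head at -1, tape 1111000100.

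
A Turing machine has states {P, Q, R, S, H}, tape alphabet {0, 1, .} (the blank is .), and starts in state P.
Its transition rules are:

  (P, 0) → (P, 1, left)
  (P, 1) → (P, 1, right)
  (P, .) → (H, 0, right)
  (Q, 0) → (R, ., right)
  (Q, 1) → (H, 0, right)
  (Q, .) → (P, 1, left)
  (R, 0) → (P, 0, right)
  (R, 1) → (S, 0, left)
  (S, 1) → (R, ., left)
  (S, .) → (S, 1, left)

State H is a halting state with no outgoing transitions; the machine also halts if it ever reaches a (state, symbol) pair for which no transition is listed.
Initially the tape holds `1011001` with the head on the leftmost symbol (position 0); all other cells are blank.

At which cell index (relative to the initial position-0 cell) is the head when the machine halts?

state=P head=0 tape=[1]011001..   (P,1)→(P,1,right)
state=P head=1 tape=1[0]11001..   (P,0)→(P,1,left)
state=P head=0 tape=[1]111001..   (P,1)→(P,1,right)
state=P head=1 tape=1[1]11001..   (P,1)→(P,1,right)
state=P head=2 tape=11[1]1001..   (P,1)→(P,1,right)
state=P head=3 tape=111[1]001..   (P,1)→(P,1,right)
state=P head=4 tape=1111[0]01..   (P,0)→(P,1,left)
state=P head=3 tape=111[1]101..   (P,1)→(P,1,right)
state=P head=4 tape=1111[1]01..   (P,1)→(P,1,right)
state=P head=5 tape=11111[0]1..   (P,0)→(P,1,left)
state=P head=4 tape=1111[1]11..   (P,1)→(P,1,right)
state=P head=5 tape=11111[1]1..   (P,1)→(P,1,right)
state=P head=6 tape=111111[1]..   (P,1)→(P,1,right)
state=P head=7 tape=1111111[.].   (P,.)→(H,0,right)
state=H head=8 tape=11111110[.]
At halt the head is at cell 8.

8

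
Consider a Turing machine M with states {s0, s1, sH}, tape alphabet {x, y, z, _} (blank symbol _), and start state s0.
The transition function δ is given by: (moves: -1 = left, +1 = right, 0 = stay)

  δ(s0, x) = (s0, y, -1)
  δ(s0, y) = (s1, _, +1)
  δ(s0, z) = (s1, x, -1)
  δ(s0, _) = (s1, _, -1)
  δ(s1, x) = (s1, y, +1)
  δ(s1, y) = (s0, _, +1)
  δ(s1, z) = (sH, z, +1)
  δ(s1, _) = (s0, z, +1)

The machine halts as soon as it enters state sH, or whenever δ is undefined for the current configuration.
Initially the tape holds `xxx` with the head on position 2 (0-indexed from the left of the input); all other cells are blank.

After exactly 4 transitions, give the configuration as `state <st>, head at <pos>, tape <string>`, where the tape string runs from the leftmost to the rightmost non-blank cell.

state s1, head at -2, tape yyy

state=s0 head=2 tape=__xx[x]   (s0,x)→(s0,y,-1)
state=s0 head=1 tape=__x[x]y   (s0,x)→(s0,y,-1)
state=s0 head=0 tape=__[x]yy   (s0,x)→(s0,y,-1)
state=s0 head=-1 tape=_[_]yyy   (s0,_)→(s1,_,-1)
state=s1 head=-2 tape=[_]_yyy
After 4 steps: state s1, head at -2, tape yyy.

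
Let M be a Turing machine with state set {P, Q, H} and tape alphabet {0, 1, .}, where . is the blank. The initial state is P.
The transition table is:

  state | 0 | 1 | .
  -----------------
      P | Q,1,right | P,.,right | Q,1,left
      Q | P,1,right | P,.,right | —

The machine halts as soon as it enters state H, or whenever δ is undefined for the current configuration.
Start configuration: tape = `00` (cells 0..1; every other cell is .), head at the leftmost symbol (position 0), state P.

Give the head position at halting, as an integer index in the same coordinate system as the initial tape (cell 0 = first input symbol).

state=P head=0 tape=[0]0..   (P,0)→(Q,1,right)
state=Q head=1 tape=1[0]..   (Q,0)→(P,1,right)
state=P head=2 tape=11[.].   (P,.)→(Q,1,left)
state=Q head=1 tape=1[1]1.   (Q,1)→(P,.,right)
state=P head=2 tape=1.[1].   (P,1)→(P,.,right)
state=P head=3 tape=1..[.]   (P,.)→(Q,1,left)
state=Q head=2 tape=1.[.]1
At halt the head is at cell 2.

2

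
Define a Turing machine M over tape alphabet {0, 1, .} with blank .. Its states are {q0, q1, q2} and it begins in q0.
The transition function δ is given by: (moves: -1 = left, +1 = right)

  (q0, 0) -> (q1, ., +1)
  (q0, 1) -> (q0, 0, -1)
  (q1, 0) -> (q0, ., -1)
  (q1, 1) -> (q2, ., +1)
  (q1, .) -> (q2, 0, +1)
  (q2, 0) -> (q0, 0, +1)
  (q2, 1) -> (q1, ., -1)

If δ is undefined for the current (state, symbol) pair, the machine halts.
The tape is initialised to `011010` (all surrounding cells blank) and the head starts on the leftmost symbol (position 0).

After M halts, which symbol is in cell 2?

.

q0 | [0]11010   read 0 → write ., move +1, go to q1
q1 | .[1]1010   read 1 → write ., move +1, go to q2
q2 | ..[1]010   read 1 → write ., move -1, go to q1
q1 | .[.].010   read . → write 0, move +1, go to q2
q2 | .0[.]010
Cell 2 holds . when M halts.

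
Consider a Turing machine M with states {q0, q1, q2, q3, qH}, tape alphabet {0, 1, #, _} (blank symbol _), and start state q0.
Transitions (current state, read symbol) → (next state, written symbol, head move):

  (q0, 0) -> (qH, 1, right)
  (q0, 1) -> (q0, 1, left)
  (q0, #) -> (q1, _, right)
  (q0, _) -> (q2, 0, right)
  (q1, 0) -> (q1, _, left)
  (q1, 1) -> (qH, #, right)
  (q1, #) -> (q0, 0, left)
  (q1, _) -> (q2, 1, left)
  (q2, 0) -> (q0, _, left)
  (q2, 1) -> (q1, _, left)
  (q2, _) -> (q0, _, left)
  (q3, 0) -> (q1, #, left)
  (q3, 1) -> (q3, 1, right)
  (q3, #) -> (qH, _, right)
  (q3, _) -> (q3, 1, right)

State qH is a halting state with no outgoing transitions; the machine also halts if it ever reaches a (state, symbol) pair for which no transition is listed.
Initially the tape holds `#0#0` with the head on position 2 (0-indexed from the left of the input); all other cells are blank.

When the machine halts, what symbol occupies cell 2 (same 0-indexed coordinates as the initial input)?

1

q0 | _#0[#]0   read # → write _, move right, go to q1
q1 | _#0_[0]   read 0 → write _, move left, go to q1
q1 | _#0[_]_   read _ → write 1, move left, go to q2
q2 | _#[0]1_   read 0 → write _, move left, go to q0
q0 | _[#]_1_   read # → write _, move right, go to q1
q1 | __[_]1_   read _ → write 1, move left, go to q2
q2 | _[_]11_   read _ → write _, move left, go to q0
q0 | [_]_11_   read _ → write 0, move right, go to q2
q2 | 0[_]11_   read _ → write _, move left, go to q0
q0 | [0]_11_   read 0 → write 1, move right, go to qH
qH | 1[_]11_
Cell 2 holds 1 when M halts.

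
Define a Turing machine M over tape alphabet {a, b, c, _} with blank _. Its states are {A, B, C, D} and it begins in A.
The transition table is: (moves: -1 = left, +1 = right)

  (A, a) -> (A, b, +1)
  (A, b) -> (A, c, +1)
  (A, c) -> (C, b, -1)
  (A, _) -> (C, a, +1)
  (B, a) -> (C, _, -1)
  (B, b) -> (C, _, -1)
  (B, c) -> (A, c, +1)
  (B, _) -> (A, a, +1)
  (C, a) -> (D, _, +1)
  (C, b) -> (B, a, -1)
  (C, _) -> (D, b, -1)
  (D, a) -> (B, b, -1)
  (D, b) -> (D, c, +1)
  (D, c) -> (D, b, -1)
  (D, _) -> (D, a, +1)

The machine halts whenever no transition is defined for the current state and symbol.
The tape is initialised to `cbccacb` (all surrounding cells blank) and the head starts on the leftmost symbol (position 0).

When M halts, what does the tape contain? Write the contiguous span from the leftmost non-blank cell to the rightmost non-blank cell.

acccccbacb

state=A head=0 tape=___[c]bccacb   (A,c)→(C,b,-1)
state=C head=-1 tape=__[_]bbccacb   (C,_)→(D,b,-1)
state=D head=-2 tape=_[_]bbbccacb   (D,_)→(D,a,+1)
state=D head=-1 tape=_a[b]bbccacb   (D,b)→(D,c,+1)
state=D head=0 tape=_ac[b]bccacb   (D,b)→(D,c,+1)
state=D head=1 tape=_acc[b]ccacb   (D,b)→(D,c,+1)
state=D head=2 tape=_accc[c]cacb   (D,c)→(D,b,-1)
state=D head=1 tape=_acc[c]bcacb   (D,c)→(D,b,-1)
state=D head=0 tape=_ac[c]bbcacb   (D,c)→(D,b,-1)
state=D head=-1 tape=_a[c]bbbcacb   (D,c)→(D,b,-1)
state=D head=-2 tape=_[a]bbbbcacb   (D,a)→(B,b,-1)
state=B head=-3 tape=[_]bbbbbcacb   (B,_)→(A,a,+1)
state=A head=-2 tape=a[b]bbbbcacb   (A,b)→(A,c,+1)
state=A head=-1 tape=ac[b]bbbcacb   (A,b)→(A,c,+1)
state=A head=0 tape=acc[b]bbcacb   (A,b)→(A,c,+1)
state=A head=1 tape=accc[b]bcacb   (A,b)→(A,c,+1)
state=A head=2 tape=acccc[b]cacb   (A,b)→(A,c,+1)
state=A head=3 tape=accccc[c]acb   (A,c)→(C,b,-1)
state=C head=2 tape=acccc[c]bacb
The non-blank tape span at halt is acccccbacb.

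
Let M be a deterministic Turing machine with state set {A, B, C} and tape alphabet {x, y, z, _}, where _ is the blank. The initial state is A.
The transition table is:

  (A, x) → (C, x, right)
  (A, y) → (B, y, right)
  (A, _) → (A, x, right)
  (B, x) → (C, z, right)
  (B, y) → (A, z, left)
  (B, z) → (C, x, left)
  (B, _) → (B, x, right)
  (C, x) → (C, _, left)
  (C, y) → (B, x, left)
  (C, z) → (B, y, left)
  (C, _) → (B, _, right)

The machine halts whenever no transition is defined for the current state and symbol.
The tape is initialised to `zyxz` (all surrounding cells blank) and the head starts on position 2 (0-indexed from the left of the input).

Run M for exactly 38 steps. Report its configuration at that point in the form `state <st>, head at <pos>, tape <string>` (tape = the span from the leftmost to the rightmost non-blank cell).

state C, head at -2, tape zy___xx

state=A head=2 tape=___zy[x]z   (A,x)→(C,x,right)
state=C head=3 tape=___zyx[z]   (C,z)→(B,y,left)
state=B head=2 tape=___zy[x]y   (B,x)→(C,z,right)
state=C head=3 tape=___zyz[y]   (C,y)→(B,x,left)
state=B head=2 tape=___zy[z]x   (B,z)→(C,x,left)
state=C head=1 tape=___z[y]xx   (C,y)→(B,x,left)
state=B head=0 tape=___[z]xxx   (B,z)→(C,x,left)
state=C head=-1 tape=__[_]xxxx   (C,_)→(B,_,right)
state=B head=0 tape=___[x]xxx   (B,x)→(C,z,right)
state=C head=1 tape=___z[x]xx   (C,x)→(C,_,left)
state=C head=0 tape=___[z]_xx   (C,z)→(B,y,left)
state=B head=-1 tape=__[_]y_xx   (B,_)→(B,x,right)
state=B head=0 tape=__x[y]_xx   (B,y)→(A,z,left)
state=A head=-1 tape=__[x]z_xx   (A,x)→(C,x,right)
state=C head=0 tape=__x[z]_xx   (C,z)→(B,y,left)
state=B head=-1 tape=__[x]y_xx   (B,x)→(C,z,right)
state=C head=0 tape=__z[y]_xx   (C,y)→(B,x,left)
state=B head=-1 tape=__[z]x_xx   (B,z)→(C,x,left)
state=C head=-2 tape=_[_]xx_xx   (C,_)→(B,_,right)
state=B head=-1 tape=__[x]x_xx   (B,x)→(C,z,right)
state=C head=0 tape=__z[x]_xx   (C,x)→(C,_,left)
state=C head=-1 tape=__[z]__xx   (C,z)→(B,y,left)
state=B head=-2 tape=_[_]y__xx   (B,_)→(B,x,right)
state=B head=-1 tape=_x[y]__xx   (B,y)→(A,z,left)
state=A head=-2 tape=_[x]z__xx   (A,x)→(C,x,right)
state=C head=-1 tape=_x[z]__xx   (C,z)→(B,y,left)
state=B head=-2 tape=_[x]y__xx   (B,x)→(C,z,right)
state=C head=-1 tape=_z[y]__xx   (C,y)→(B,x,left)
state=B head=-2 tape=_[z]x__xx   (B,z)→(C,x,left)
state=C head=-3 tape=[_]xx__xx   (C,_)→(B,_,right)
state=B head=-2 tape=_[x]x__xx   (B,x)→(C,z,right)
state=C head=-1 tape=_z[x]__xx   (C,x)→(C,_,left)
state=C head=-2 tape=_[z]___xx   (C,z)→(B,y,left)
state=B head=-3 tape=[_]y___xx   (B,_)→(B,x,right)
state=B head=-2 tape=x[y]___xx   (B,y)→(A,z,left)
state=A head=-3 tape=[x]z___xx   (A,x)→(C,x,right)
state=C head=-2 tape=x[z]___xx   (C,z)→(B,y,left)
state=B head=-3 tape=[x]y___xx   (B,x)→(C,z,right)
state=C head=-2 tape=z[y]___xx
After 38 steps: state C, head at -2, tape zy___xx.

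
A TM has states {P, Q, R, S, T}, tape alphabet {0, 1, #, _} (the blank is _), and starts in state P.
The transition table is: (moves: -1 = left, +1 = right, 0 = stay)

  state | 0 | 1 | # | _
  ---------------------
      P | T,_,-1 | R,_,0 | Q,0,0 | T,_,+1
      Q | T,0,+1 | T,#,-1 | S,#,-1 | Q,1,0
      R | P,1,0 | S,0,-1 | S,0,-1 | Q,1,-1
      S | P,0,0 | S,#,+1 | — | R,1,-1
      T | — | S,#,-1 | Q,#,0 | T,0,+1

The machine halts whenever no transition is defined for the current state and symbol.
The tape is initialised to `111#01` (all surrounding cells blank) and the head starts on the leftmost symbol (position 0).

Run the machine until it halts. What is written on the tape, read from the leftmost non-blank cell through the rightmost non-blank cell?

0_#111#01

P | ___[1]11#01   read 1 → write _, move 0, go to R
R | ___[_]11#01   read _ → write 1, move -1, go to Q
Q | __[_]111#01   read _ → write 1, move 0, go to Q
Q | __[1]111#01   read 1 → write #, move -1, go to T
T | _[_]#111#01   read _ → write 0, move +1, go to T
T | _0[#]111#01   read # → write #, move 0, go to Q
Q | _0[#]111#01   read # → write #, move -1, go to S
S | _[0]#111#01   read 0 → write 0, move 0, go to P
P | _[0]#111#01   read 0 → write _, move -1, go to T
T | [_]_#111#01   read _ → write 0, move +1, go to T
T | 0[_]#111#01   read _ → write 0, move +1, go to T
T | 00[#]111#01   read # → write #, move 0, go to Q
Q | 00[#]111#01   read # → write #, move -1, go to S
S | 0[0]#111#01   read 0 → write 0, move 0, go to P
P | 0[0]#111#01   read 0 → write _, move -1, go to T
T | [0]_#111#01
The non-blank tape span at halt is 0_#111#01.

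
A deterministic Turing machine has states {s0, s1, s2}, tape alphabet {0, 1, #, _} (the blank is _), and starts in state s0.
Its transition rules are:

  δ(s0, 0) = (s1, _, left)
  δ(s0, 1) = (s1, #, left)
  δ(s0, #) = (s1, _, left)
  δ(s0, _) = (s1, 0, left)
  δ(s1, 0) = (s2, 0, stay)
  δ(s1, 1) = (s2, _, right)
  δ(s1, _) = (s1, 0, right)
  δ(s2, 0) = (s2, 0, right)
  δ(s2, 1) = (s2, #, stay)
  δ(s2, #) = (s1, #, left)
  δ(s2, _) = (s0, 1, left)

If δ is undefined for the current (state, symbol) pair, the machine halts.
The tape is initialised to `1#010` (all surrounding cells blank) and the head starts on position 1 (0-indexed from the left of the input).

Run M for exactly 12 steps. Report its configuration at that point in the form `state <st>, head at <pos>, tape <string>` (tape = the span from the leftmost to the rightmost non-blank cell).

state s1, head at 0, tape 00#010

state=s0 head=1 tape=_1[#]010   (s0,#)→(s1,_,left)
state=s1 head=0 tape=_[1]_010   (s1,1)→(s2,_,right)
state=s2 head=1 tape=__[_]010   (s2,_)→(s0,1,left)
state=s0 head=0 tape=_[_]1010   (s0,_)→(s1,0,left)
state=s1 head=-1 tape=[_]01010   (s1,_)→(s1,0,right)
state=s1 head=0 tape=0[0]1010   (s1,0)→(s2,0,stay)
state=s2 head=0 tape=0[0]1010   (s2,0)→(s2,0,right)
state=s2 head=1 tape=00[1]010   (s2,1)→(s2,#,stay)
state=s2 head=1 tape=00[#]010   (s2,#)→(s1,#,left)
state=s1 head=0 tape=0[0]#010   (s1,0)→(s2,0,stay)
state=s2 head=0 tape=0[0]#010   (s2,0)→(s2,0,right)
state=s2 head=1 tape=00[#]010   (s2,#)→(s1,#,left)
state=s1 head=0 tape=0[0]#010
After 12 steps: state s1, head at 0, tape 00#010.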